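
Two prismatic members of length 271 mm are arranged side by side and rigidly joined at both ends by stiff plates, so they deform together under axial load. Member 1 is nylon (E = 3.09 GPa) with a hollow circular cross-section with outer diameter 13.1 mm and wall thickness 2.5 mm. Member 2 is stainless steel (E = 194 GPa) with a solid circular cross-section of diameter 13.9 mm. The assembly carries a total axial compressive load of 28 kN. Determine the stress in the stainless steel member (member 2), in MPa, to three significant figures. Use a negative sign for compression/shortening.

-183 MPa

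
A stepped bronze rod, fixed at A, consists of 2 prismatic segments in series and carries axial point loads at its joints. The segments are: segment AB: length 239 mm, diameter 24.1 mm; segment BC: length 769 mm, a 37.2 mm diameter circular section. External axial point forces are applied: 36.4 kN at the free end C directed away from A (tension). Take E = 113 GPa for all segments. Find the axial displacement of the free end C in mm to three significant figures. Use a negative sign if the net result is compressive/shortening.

Internal axial forces (sectioning from the free end, tension +): N_BC = 36.4 kN, N_AB = 36.4 kN.
A_AB = 456.2 mm².
A_BC = 1087 mm².
δ_AB = 36400·239/(456.2·113000) = 0.1688 mm
δ_BC = 36400·769/(1087·113000) = 0.2279 mm
δ = Σδ_i = 0.3967 mm.

0.397 mm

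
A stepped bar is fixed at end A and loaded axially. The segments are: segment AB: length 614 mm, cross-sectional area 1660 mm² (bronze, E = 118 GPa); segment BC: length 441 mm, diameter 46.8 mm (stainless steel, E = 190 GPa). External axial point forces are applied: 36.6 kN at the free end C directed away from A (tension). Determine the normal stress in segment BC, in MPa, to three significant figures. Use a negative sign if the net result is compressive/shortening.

21.3 MPa

Internal axial forces (sectioning from the free end, tension +): N_BC = 36.6 kN, N_AB = 36.6 kN.
A_BC = 1720 mm².
σ_BC = N_BC/A_BC = 36600/1720 = 21.28 MPa.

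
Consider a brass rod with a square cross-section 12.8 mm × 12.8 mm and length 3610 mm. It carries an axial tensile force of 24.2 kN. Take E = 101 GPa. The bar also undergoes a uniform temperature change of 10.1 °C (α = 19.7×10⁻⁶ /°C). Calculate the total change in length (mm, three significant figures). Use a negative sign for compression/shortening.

A = 163.8 mm².
δ_mech = NL/(AE) = 24200·3610/(163.8·101000) = 5.279 mm.
δ_thermal = αLΔT = 19.7e-6·3610·10.1 = 0.7183 mm.
δ = δ_mech + δ_thermal = 5.998 mm.

6.00 mm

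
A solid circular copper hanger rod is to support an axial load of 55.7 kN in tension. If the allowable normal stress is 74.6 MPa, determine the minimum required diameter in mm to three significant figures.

30.8 mm

Required area A ≥ P/σ_allow = 55700/74.6 = 746.6 mm².
For a solid circular section, d ≥ √(4A/π) = 30.83 mm.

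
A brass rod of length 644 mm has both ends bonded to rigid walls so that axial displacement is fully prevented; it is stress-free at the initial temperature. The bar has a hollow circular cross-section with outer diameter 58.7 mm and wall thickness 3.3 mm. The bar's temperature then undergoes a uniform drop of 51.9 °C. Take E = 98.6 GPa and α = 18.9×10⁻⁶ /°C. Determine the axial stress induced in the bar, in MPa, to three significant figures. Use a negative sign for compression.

Free thermal expansion αLΔT = 18.9e-6 · 644 · -51.9 = -0.6317 mm.
The walls impose strain ε = −(-0.6317)/644 = 9.8091e-04; σ = Eε = 98600 · 9.8091e-04 = 96.72 MPa.

96.7 MPa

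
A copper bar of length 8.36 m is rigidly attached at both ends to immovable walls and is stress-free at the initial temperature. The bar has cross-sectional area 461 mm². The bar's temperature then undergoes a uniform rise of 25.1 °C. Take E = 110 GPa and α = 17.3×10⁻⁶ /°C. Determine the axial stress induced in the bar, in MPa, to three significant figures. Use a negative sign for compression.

Free thermal expansion αLΔT = 17.3e-6 · 8360 · 25.1 = 3.63 mm.
The walls impose strain ε = −(3.63)/8360 = -4.3423e-04; σ = Eε = 110000 · -4.3423e-04 = -47.77 MPa.

-47.8 MPa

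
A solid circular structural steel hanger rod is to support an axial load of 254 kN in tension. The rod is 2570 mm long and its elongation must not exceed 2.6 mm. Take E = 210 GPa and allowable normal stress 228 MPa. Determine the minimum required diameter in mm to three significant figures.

Required area A ≥ P/σ_allow = 254000/228 = 1114 mm².
For a solid circular section, d ≥ √(4A/π) = 37.66 mm.
Elongation limit: A ≥ PL/(Eδ_allow) = 254000·2570/(210000·2.6) = 1196 mm² ⇒ d ≥ 39.02 mm.
The elongation limit governs.

39.0 mm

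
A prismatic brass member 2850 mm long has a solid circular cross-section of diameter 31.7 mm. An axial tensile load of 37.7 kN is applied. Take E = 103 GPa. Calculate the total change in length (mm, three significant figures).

1.32 mm

A = 789.2 mm².
δ_mech = NL/(AE) = 37700·2850/(789.2·103000) = 1.322 mm.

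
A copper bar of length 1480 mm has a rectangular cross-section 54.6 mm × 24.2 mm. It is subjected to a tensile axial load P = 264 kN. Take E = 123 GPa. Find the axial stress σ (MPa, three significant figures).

A = 1321 mm².
σ = N/A = 264000/1321 = 199.8 MPa.

200 MPa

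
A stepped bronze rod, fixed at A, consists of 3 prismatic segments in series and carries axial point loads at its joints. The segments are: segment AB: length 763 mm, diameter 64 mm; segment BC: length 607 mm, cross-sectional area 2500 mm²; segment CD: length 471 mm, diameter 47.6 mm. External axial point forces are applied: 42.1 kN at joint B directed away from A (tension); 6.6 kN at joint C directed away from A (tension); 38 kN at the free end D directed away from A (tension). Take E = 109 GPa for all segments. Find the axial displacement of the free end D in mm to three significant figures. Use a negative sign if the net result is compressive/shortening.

Internal axial forces (sectioning from the free end, tension +): N_CD = 38 kN, N_BC = 44.6 kN, N_AB = 86.7 kN.
A_AB = 3217 mm².
A_CD = 1780 mm².
δ_AB = 86700·763/(3217·109000) = 0.1887 mm
δ_BC = 44600·607/(2500·109000) = 0.09935 mm
δ_CD = 38000·471/(1780·109000) = 0.09227 mm
δ = Σδ_i = 0.3803 mm.

0.380 mm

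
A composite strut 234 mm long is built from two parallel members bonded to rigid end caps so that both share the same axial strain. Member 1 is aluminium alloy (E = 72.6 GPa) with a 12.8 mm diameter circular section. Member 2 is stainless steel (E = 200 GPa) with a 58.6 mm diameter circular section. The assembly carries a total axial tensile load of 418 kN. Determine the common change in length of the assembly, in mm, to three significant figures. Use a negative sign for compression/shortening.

0.178 mm

A_1 = 128.7 mm².
A_2 = 2697 mm².
Equal strain + equilibrium ⇒ each member carries load in proportion to AE: A₁E₁ = 9342000 N, A₂E₂ = 539400000 N, ΣAE = 548700000 N.
δ = PL/ΣAE = 418000·234/548700000 = 0.1782 mm.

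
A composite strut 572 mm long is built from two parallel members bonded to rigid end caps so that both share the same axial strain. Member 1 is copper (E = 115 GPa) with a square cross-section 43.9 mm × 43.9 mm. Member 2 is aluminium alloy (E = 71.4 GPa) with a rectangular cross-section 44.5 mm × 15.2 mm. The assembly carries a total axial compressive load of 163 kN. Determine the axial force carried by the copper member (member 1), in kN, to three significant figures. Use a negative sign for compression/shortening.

A_1 = 1927 mm².
A_2 = 676.4 mm².
Equal strain + equilibrium ⇒ each member carries load in proportion to AE: A₁E₁ = 221600000 N, A₂E₂ = 48290000 N, ΣAE = 269900000 N.
F₁ = P·A₁E₁/ΣAE = -163000·221600000/269900000 = -133800 N.

-134 kN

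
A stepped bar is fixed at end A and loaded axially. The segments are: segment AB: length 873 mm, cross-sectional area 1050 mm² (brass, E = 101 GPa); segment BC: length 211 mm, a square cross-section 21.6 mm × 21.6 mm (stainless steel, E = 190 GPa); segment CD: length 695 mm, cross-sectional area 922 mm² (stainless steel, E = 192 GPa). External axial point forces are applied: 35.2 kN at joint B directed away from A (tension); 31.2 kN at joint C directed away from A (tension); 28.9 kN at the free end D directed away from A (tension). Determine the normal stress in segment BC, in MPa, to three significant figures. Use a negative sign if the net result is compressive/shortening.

Internal axial forces (sectioning from the free end, tension +): N_CD = 28.9 kN, N_BC = 60.1 kN, N_AB = 95.3 kN.
A_BC = 466.6 mm².
σ_BC = N_BC/A_BC = 60100/466.6 = 128.8 MPa.

129 MPa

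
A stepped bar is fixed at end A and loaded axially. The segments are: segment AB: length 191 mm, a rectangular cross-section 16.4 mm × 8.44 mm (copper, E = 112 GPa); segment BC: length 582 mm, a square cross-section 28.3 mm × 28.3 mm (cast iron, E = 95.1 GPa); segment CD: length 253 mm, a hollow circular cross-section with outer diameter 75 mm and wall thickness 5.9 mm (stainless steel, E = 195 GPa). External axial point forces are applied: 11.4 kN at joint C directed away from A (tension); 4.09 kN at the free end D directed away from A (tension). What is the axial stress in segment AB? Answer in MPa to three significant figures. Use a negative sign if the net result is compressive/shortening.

Internal axial forces (sectioning from the free end, tension +): N_CD = 4.09 kN, N_BC = 15.49 kN, N_AB = 15.49 kN.
A_AB = 138.4 mm².
σ_AB = N_AB/A_AB = 15490/138.4 = 111.9 MPa.

112 MPa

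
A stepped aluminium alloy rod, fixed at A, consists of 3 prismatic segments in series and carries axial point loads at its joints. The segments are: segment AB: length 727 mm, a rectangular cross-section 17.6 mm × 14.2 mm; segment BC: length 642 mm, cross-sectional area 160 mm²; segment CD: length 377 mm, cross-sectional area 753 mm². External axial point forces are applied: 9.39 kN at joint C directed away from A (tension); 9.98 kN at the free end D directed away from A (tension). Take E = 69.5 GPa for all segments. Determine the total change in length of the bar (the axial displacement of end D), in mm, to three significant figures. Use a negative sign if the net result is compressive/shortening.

2.00 mm

Internal axial forces (sectioning from the free end, tension +): N_CD = 9.98 kN, N_BC = 19.37 kN, N_AB = 19.37 kN.
A_AB = 249.9 mm².
δ_AB = 19370·727/(249.9·69500) = 0.8107 mm
δ_BC = 19370·642/(160·69500) = 1.118 mm
δ_CD = 9980·377/(753·69500) = 0.07189 mm
δ = Σδ_i = 2.001 mm.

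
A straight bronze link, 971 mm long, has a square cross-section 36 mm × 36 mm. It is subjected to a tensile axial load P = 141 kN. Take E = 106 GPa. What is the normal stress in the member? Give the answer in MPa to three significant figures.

109 MPa

A = 1296 mm².
σ = N/A = 141000/1296 = 108.8 MPa.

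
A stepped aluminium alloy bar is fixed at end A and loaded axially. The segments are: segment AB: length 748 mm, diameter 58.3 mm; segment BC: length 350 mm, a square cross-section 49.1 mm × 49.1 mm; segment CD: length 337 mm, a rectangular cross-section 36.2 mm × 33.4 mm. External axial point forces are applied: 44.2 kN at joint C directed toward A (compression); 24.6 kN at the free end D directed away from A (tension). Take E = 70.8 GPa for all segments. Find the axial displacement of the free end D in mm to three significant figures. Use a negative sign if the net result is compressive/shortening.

-0.0209 mm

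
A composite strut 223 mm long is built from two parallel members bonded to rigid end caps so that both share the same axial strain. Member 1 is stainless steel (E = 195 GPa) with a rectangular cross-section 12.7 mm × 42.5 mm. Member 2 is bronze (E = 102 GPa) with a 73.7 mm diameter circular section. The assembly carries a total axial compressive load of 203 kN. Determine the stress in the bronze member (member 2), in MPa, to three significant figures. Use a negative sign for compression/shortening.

A_1 = 539.8 mm².
A_2 = 4266 mm².
Equal strain + equilibrium ⇒ each member carries load in proportion to AE: A₁E₁ = 105300000 N, A₂E₂ = 435100000 N, ΣAE = 540400000 N.
σ₂ = P·E₂/ΣAE = -203000·102000/540400000 = -38.32 MPa.

-38.3 MPa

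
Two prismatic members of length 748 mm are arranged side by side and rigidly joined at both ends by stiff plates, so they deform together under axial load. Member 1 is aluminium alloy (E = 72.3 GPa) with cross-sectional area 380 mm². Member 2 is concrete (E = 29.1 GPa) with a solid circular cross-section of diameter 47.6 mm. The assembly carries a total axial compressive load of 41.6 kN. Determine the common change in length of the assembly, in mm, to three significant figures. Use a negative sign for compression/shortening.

-0.393 mm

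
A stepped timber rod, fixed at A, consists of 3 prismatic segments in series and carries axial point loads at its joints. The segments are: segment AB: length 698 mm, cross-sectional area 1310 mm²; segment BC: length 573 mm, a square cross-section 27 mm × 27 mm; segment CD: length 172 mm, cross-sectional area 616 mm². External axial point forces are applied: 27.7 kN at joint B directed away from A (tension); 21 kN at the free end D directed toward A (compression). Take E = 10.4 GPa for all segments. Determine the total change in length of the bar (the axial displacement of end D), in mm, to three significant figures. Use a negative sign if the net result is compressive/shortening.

Internal axial forces (sectioning from the free end, tension +): N_CD = -21 kN, N_BC = -21 kN, N_AB = 6.7 kN.
A_BC = 729 mm².
δ_AB = 6700·698/(1310·10400) = 0.3433 mm
δ_BC = -21000·573/(729·10400) = -1.587 mm
δ_CD = -21000·172/(616·10400) = -0.5638 mm
δ = Σδ_i = -1.808 mm.

-1.81 mm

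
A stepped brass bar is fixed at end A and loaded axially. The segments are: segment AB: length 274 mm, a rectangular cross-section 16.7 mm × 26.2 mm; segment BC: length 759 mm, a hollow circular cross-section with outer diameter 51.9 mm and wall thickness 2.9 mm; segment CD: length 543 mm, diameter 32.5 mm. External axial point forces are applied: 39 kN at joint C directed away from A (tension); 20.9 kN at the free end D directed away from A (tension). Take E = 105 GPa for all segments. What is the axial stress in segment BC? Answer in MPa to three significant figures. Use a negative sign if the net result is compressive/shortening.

134 MPa

Internal axial forces (sectioning from the free end, tension +): N_CD = 20.9 kN, N_BC = 59.9 kN, N_AB = 59.9 kN.
A_BC = 446.4 mm².
σ_BC = N_BC/A_BC = 59900/446.4 = 134.2 MPa.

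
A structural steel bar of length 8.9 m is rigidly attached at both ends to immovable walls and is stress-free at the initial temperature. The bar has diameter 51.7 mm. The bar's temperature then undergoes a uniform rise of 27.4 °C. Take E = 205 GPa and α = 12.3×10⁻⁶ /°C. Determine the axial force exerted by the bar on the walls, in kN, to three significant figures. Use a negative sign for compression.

-145 kN

Free thermal expansion αLΔT = 12.3e-6 · 8900 · 27.4 = 2.999 mm.
The walls impose strain ε = −(2.999)/8900 = -3.3702e-04; σ = Eε = 205000 · -3.3702e-04 = -69.09 MPa.
Wall reaction R = σ·A = -69.09·2099 = -145000 N = -145 kN.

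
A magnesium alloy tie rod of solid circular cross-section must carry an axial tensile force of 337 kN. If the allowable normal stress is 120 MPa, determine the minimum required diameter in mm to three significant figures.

Required area A ≥ P/σ_allow = 337000/120 = 2808 mm².
For a solid circular section, d ≥ √(4A/π) = 59.8 mm.

59.8 mm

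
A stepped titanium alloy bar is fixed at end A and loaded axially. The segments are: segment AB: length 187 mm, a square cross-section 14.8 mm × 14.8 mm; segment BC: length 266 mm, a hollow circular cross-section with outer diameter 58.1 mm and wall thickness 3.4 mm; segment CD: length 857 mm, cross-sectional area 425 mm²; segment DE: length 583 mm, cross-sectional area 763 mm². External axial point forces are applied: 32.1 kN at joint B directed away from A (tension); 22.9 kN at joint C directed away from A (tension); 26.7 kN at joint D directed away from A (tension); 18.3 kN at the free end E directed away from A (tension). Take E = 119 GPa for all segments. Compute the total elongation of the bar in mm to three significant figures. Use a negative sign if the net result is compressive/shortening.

1.86 mm

Internal axial forces (sectioning from the free end, tension +): N_DE = 18.3 kN, N_CD = 45 kN, N_BC = 67.9 kN, N_AB = 100 kN.
A_AB = 219 mm².
A_BC = 584.3 mm².
δ_AB = 100000·187/(219·119000) = 0.7174 mm
δ_BC = 67900·266/(584.3·119000) = 0.2598 mm
δ_CD = 45000·857/(425·119000) = 0.7625 mm
δ_DE = 18300·583/(763·119000) = 0.1175 mm
δ = Σδ_i = 1.857 mm.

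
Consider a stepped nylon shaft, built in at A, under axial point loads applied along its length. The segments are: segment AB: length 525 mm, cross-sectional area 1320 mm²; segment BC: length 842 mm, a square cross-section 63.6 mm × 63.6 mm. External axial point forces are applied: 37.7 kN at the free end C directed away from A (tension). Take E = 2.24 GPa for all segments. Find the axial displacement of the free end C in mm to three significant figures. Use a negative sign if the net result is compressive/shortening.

10.2 mm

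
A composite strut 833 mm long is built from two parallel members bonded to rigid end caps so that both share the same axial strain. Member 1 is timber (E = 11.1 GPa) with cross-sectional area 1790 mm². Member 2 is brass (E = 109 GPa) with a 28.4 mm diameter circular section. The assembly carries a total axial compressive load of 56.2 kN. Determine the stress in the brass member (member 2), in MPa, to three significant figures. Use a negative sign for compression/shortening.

A_2 = 633.5 mm².
Equal strain + equilibrium ⇒ each member carries load in proportion to AE: A₁E₁ = 19870000 N, A₂E₂ = 69050000 N, ΣAE = 88920000 N.
σ₂ = P·E₂/ΣAE = -56200·109000/88920000 = -68.89 MPa.

-68.9 MPa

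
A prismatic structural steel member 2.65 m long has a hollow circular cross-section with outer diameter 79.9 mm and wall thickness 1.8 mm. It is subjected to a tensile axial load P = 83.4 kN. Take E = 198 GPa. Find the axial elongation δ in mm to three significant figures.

2.53 mm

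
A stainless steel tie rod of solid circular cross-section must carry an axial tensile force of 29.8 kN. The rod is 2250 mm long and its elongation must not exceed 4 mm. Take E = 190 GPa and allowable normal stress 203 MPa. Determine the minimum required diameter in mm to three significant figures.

13.7 mm

Required area A ≥ P/σ_allow = 29800/203 = 146.8 mm².
For a solid circular section, d ≥ √(4A/π) = 13.67 mm.
Elongation limit: A ≥ PL/(Eδ_allow) = 29800·2250/(190000·4) = 88.22 mm² ⇒ d ≥ 10.6 mm.
The stress limit governs.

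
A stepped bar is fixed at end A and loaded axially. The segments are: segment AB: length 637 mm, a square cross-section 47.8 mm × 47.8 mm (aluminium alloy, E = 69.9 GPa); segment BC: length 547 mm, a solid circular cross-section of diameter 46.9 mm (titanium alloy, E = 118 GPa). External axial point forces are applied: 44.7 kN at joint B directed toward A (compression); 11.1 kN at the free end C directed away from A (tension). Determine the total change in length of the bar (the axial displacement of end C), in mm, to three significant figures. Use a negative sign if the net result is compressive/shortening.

Internal axial forces (sectioning from the free end, tension +): N_BC = 11.1 kN, N_AB = -33.6 kN.
A_AB = 2285 mm².
A_BC = 1728 mm².
δ_AB = -33600·637/(2285·69900) = -0.134 mm
δ_BC = 11100·547/(1728·118000) = 0.02978 mm
δ = Σδ_i = -0.1042 mm.

-0.104 mm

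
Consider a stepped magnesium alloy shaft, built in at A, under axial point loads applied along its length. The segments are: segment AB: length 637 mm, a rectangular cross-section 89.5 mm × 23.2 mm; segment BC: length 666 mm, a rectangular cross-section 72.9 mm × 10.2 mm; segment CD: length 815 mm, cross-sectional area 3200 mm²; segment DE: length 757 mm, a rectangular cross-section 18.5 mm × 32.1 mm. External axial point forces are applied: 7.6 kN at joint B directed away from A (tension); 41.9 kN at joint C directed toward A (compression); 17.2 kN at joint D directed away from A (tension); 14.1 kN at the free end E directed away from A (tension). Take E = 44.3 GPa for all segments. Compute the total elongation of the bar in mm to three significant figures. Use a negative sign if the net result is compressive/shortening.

Internal axial forces (sectioning from the free end, tension +): N_DE = 14.1 kN, N_CD = 31.3 kN, N_BC = -10.6 kN, N_AB = -3 kN.
A_AB = 2076 mm².
A_BC = 743.6 mm².
A_DE = 593.9 mm².
δ_AB = -3000·637/(2076·44300) = -0.02078 mm
δ_BC = -10600·666/(743.6·44300) = -0.2143 mm
δ_CD = 31300·815/(3200·44300) = 0.1799 mm
δ_DE = 14100·757/(593.9·44300) = 0.4057 mm
δ = Σδ_i = 0.3506 mm.

0.351 mm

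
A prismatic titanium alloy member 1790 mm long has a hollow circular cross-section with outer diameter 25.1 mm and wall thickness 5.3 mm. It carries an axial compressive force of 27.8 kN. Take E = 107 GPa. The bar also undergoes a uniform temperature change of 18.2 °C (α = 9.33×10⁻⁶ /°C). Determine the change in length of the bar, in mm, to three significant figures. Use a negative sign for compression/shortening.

A = 329.7 mm².
δ_mech = NL/(AE) = -27800·1790/(329.7·107000) = -1.411 mm.
δ_thermal = αLΔT = 9.33e-6·1790·18.2 = 0.304 mm.
δ = δ_mech + δ_thermal = -1.107 mm.

-1.11 mm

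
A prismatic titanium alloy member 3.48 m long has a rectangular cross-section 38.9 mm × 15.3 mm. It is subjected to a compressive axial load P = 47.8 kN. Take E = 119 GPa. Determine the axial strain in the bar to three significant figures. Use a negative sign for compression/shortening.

A = 595.2 mm².
σ = N/A = -80.31 MPa; ε = σ/E = -80.31/119000 = -6.749e-04.

-6.75e-04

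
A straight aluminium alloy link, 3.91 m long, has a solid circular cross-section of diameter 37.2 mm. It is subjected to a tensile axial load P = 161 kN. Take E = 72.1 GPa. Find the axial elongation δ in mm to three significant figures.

A = 1087 mm².
δ_mech = NL/(AE) = 161000·3910/(1087·72100) = 8.033 mm.

8.03 mm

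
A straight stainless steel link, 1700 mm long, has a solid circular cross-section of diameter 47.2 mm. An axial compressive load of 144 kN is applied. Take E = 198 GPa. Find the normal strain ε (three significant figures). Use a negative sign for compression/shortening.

A = 1750 mm².
σ = N/A = -82.3 MPa; ε = σ/E = -82.3/198000 = -4.156e-04.

-4.16e-04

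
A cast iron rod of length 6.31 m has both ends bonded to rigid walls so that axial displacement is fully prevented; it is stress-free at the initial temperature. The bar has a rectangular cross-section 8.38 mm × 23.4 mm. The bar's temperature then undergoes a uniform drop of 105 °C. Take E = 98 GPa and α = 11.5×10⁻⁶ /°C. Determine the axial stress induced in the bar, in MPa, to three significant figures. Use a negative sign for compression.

118 MPa

Free thermal expansion αLΔT = 11.5e-6 · 6310 · -105 = -7.619 mm.
The walls impose strain ε = −(-7.619)/6310 = 1.2075e-03; σ = Eε = 98000 · 1.2075e-03 = 118.3 MPa.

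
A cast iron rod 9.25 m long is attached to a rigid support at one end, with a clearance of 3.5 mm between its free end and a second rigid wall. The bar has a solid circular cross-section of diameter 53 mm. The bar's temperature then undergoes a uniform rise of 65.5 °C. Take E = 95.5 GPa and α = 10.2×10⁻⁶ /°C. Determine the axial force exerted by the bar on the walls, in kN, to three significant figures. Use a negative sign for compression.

-61.0 kN

Free thermal expansion αLΔT = 10.2e-6 · 9250 · 65.5 = 6.18 mm.
The walls engage after the gap closes; constrained expansion = 6.18 − 3.5 = 2.68 mm.
The walls impose strain ε = −(2.68)/9250 = -2.8972e-04; σ = Eε = 95500 · -2.8972e-04 = -27.67 MPa.
Wall reaction R = σ·A = -27.67·2206 = -61040 N = -61.04 kN.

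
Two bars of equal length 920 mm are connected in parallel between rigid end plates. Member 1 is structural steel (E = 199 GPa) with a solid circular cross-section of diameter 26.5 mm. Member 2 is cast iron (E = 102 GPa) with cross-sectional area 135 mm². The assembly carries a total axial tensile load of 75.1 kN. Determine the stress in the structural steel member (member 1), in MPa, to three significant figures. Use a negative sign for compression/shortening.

A_1 = 551.5 mm².
Equal strain + equilibrium ⇒ each member carries load in proportion to AE: A₁E₁ = 109800000 N, A₂E₂ = 13770000 N, ΣAE = 123500000 N.
σ₁ = P·E₁/ΣAE = 75100·199000/123500000 = 121 MPa.

121 MPa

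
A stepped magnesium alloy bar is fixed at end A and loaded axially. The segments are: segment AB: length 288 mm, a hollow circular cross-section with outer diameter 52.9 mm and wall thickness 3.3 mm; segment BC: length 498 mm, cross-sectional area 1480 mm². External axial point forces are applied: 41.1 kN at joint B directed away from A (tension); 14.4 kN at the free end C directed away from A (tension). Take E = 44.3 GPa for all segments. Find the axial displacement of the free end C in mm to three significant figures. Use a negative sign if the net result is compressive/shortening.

Internal axial forces (sectioning from the free end, tension +): N_BC = 14.4 kN, N_AB = 55.5 kN.
A_AB = 514.2 mm².
δ_AB = 55500·288/(514.2·44300) = 0.7017 mm
δ_BC = 14400·498/(1480·44300) = 0.1094 mm
δ = Σδ_i = 0.8111 mm.

0.811 mm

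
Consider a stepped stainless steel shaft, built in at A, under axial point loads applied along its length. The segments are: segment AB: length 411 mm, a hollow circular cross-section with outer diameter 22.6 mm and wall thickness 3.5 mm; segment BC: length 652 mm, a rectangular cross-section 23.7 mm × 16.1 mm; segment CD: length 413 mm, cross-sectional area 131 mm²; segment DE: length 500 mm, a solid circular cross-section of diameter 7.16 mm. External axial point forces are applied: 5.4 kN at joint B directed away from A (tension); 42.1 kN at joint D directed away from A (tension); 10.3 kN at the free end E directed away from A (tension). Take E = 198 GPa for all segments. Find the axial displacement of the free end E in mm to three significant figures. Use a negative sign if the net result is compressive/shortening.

2.50 mm

Internal axial forces (sectioning from the free end, tension +): N_DE = 10.3 kN, N_CD = 52.4 kN, N_BC = 52.4 kN, N_AB = 57.8 kN.
A_AB = 210 mm².
A_BC = 381.6 mm².
A_DE = 40.26 mm².
δ_AB = 57800·411/(210·198000) = 0.5713 mm
δ_BC = 52400·652/(381.6·198000) = 0.4522 mm
δ_CD = 52400·413/(131·198000) = 0.8343 mm
δ_DE = 10300·500/(40.26·198000) = 0.646 mm
δ = Σδ_i = 2.504 mm.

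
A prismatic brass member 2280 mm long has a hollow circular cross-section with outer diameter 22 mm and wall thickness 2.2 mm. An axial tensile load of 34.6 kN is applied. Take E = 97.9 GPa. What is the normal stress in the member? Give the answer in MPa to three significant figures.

A = 136.8 mm².
σ = N/A = 34600/136.8 = 252.8 MPa.

253 MPa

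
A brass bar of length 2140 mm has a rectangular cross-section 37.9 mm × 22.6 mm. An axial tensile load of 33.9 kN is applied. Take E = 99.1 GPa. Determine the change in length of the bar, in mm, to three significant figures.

0.855 mm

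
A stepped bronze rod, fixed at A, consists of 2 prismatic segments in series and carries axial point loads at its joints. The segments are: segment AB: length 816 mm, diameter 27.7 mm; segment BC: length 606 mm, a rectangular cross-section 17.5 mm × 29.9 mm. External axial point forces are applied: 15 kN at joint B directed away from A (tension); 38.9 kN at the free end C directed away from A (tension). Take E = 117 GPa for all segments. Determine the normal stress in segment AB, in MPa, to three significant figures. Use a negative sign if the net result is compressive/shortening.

89.4 MPa

Internal axial forces (sectioning from the free end, tension +): N_BC = 38.9 kN, N_AB = 53.9 kN.
A_AB = 602.6 mm².
σ_AB = N_AB/A_AB = 53900/602.6 = 89.44 MPa.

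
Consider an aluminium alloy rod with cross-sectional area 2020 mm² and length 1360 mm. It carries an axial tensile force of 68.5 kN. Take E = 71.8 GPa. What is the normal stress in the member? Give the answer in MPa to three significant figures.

σ = N/A = 68500/2020 = 33.91 MPa.

33.9 MPa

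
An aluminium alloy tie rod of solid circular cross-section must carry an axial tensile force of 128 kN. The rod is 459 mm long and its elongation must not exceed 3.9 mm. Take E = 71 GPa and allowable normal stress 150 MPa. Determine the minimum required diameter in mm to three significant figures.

Required area A ≥ P/σ_allow = 128000/150 = 853.3 mm².
For a solid circular section, d ≥ √(4A/π) = 32.96 mm.
Elongation limit: A ≥ PL/(Eδ_allow) = 128000·459/(71000·3.9) = 212.2 mm² ⇒ d ≥ 16.44 mm.
The stress limit governs.

33.0 mm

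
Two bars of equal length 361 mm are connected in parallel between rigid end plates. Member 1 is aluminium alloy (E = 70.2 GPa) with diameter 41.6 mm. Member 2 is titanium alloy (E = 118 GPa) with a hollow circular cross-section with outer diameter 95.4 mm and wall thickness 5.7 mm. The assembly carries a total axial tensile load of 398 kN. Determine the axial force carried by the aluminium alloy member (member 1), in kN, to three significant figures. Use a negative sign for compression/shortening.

133 kN

A_1 = 1359 mm².
A_2 = 1606 mm².
Equal strain + equilibrium ⇒ each member carries load in proportion to AE: A₁E₁ = 95410000 N, A₂E₂ = 189500000 N, ΣAE = 285000000 N.
F₁ = P·A₁E₁/ΣAE = 398000·95410000/285000000 = 133300 N.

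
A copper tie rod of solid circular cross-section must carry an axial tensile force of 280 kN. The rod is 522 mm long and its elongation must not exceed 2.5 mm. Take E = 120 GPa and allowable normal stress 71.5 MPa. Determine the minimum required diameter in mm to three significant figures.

70.6 mm

Required area A ≥ P/σ_allow = 280000/71.5 = 3916 mm².
For a solid circular section, d ≥ √(4A/π) = 70.61 mm.
Elongation limit: A ≥ PL/(Eδ_allow) = 280000·522/(120000·2.5) = 487.2 mm² ⇒ d ≥ 24.91 mm.
The stress limit governs.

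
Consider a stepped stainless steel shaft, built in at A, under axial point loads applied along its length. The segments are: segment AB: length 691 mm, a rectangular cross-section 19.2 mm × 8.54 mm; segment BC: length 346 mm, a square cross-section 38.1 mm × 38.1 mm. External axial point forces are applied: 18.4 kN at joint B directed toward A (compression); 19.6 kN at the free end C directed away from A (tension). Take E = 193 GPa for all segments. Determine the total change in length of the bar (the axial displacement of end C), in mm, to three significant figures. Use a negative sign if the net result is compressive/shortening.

0.0504 mm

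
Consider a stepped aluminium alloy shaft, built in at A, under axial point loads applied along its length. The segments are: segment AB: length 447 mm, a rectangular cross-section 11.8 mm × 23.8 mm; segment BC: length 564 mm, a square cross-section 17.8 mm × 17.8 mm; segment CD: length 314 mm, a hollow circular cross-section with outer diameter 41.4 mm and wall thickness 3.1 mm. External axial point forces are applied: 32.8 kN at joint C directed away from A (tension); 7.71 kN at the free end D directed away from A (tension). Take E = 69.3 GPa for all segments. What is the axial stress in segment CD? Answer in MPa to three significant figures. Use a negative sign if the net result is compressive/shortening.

20.7 MPa

Internal axial forces (sectioning from the free end, tension +): N_CD = 7.71 kN, N_BC = 40.51 kN, N_AB = 40.51 kN.
A_CD = 373 mm².
σ_CD = N_CD/A_CD = 7710/373 = 20.67 MPa.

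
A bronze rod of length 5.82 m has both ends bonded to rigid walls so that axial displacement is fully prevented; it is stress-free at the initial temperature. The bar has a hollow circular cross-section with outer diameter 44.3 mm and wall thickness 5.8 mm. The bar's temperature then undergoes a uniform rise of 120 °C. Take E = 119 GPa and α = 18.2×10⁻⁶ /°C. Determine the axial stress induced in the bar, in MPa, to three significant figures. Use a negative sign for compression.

Free thermal expansion αLΔT = 18.2e-6 · 5820 · 120 = 12.71 mm.
The walls impose strain ε = −(12.71)/5820 = -2.1840e-03; σ = Eε = 119000 · -2.1840e-03 = -259.9 MPa.

-260 MPa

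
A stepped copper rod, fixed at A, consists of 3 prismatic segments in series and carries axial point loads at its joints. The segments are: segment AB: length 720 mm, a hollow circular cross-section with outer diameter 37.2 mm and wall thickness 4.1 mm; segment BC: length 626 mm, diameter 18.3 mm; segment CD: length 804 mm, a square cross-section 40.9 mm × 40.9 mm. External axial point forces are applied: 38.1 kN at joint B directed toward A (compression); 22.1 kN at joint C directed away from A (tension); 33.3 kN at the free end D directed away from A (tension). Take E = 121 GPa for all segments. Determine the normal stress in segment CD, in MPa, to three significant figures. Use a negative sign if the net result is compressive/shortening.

Internal axial forces (sectioning from the free end, tension +): N_CD = 33.3 kN, N_BC = 55.4 kN, N_AB = 17.3 kN.
A_CD = 1673 mm².
σ_CD = N_CD/A_CD = 33300/1673 = 19.91 MPa.

19.9 MPa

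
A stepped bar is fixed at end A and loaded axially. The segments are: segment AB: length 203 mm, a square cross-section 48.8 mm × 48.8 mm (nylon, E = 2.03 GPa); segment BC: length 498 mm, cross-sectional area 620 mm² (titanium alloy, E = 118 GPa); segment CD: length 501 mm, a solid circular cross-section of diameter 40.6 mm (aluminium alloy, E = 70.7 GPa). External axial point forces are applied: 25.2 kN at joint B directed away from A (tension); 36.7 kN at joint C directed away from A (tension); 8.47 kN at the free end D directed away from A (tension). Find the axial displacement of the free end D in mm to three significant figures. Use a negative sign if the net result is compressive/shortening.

Internal axial forces (sectioning from the free end, tension +): N_CD = 8.47 kN, N_BC = 45.17 kN, N_AB = 70.37 kN.
A_AB = 2381 mm².
A_CD = 1295 mm².
δ_AB = 70370·203/(2381·2030) = 2.955 mm
δ_BC = 45170·498/(620·118000) = 0.3075 mm
δ_CD = 8470·501/(1295·70700) = 0.04636 mm
δ = Σδ_i = 3.309 mm.

3.31 mm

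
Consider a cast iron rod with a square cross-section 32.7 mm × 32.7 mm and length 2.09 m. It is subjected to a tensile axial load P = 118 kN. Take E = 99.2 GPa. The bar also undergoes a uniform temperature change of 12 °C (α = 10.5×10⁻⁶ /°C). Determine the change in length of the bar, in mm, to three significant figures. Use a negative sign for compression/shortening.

2.59 mm

A = 1069 mm².
δ_mech = NL/(AE) = 118000·2090/(1069·99200) = 2.325 mm.
δ_thermal = αLΔT = 10.5e-6·2090·12 = 0.2633 mm.
δ = δ_mech + δ_thermal = 2.588 mm.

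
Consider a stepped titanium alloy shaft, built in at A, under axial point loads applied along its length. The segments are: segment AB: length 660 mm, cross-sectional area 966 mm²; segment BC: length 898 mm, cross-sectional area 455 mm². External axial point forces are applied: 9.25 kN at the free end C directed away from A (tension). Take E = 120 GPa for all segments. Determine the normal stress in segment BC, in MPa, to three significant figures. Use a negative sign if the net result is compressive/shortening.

20.3 MPa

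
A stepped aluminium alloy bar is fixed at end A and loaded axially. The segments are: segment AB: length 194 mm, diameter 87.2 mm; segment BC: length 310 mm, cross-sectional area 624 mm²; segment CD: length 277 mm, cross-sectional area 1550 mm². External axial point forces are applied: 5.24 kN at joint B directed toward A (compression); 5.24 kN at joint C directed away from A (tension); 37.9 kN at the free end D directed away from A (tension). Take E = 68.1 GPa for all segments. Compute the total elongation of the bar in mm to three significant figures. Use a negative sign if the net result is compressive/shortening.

Internal axial forces (sectioning from the free end, tension +): N_CD = 37.9 kN, N_BC = 43.14 kN, N_AB = 37.9 kN.
A_AB = 5972 mm².
δ_AB = 37900·194/(5972·68100) = 0.01808 mm
δ_BC = 43140·310/(624·68100) = 0.3147 mm
δ_CD = 37900·277/(1550·68100) = 0.09946 mm
δ = Σδ_i = 0.4322 mm.

0.432 mm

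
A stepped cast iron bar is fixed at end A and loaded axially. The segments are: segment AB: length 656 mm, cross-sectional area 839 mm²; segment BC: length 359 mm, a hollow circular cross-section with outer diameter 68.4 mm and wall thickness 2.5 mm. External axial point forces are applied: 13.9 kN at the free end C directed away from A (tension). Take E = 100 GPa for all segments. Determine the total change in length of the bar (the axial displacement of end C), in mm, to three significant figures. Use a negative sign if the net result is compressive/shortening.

0.205 mm

Internal axial forces (sectioning from the free end, tension +): N_BC = 13.9 kN, N_AB = 13.9 kN.
A_BC = 517.6 mm².
δ_AB = 13900·656/(839·100000) = 0.1087 mm
δ_BC = 13900·359/(517.6·100000) = 0.09641 mm
δ = Σδ_i = 0.2051 mm.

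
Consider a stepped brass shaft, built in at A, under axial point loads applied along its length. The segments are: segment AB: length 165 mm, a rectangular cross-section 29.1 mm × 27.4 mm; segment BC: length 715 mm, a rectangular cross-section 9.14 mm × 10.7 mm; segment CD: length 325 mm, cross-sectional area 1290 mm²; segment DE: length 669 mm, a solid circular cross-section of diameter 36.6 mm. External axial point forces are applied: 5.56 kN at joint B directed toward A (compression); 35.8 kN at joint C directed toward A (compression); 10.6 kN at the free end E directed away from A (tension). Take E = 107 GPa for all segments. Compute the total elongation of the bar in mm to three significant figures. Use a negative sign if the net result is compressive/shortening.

-1.69 mm

Internal axial forces (sectioning from the free end, tension +): N_DE = 10.6 kN, N_CD = 10.6 kN, N_BC = -25.2 kN, N_AB = -30.76 kN.
A_AB = 797.3 mm².
A_BC = 97.8 mm².
A_DE = 1052 mm².
δ_AB = -30760·165/(797.3·107000) = -0.05949 mm
δ_BC = -25200·715/(97.8·107000) = -1.722 mm
δ_CD = 10600·325/(1290·107000) = 0.02496 mm
δ_DE = 10600·669/(1052·107000) = 0.06299 mm
δ = Σδ_i = -1.693 mm.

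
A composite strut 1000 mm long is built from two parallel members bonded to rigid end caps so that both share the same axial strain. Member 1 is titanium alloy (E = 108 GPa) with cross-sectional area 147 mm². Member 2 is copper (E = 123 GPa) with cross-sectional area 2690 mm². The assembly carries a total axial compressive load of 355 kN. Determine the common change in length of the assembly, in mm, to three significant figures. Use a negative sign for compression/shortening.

-1.02 mm

Equal strain + equilibrium ⇒ each member carries load in proportion to AE: A₁E₁ = 15880000 N, A₂E₂ = 330900000 N, ΣAE = 346700000 N.
δ = PL/ΣAE = -355000·1000/346700000 = -1.024 mm.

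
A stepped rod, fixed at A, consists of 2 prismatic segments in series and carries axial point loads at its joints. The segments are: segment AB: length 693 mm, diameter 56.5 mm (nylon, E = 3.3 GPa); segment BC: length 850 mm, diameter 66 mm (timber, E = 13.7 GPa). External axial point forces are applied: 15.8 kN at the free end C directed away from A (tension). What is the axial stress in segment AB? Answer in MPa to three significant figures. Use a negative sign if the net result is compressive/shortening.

6.30 MPa

Internal axial forces (sectioning from the free end, tension +): N_BC = 15.8 kN, N_AB = 15.8 kN.
A_AB = 2507 mm².
σ_AB = N_AB/A_AB = 15800/2507 = 6.302 MPa.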